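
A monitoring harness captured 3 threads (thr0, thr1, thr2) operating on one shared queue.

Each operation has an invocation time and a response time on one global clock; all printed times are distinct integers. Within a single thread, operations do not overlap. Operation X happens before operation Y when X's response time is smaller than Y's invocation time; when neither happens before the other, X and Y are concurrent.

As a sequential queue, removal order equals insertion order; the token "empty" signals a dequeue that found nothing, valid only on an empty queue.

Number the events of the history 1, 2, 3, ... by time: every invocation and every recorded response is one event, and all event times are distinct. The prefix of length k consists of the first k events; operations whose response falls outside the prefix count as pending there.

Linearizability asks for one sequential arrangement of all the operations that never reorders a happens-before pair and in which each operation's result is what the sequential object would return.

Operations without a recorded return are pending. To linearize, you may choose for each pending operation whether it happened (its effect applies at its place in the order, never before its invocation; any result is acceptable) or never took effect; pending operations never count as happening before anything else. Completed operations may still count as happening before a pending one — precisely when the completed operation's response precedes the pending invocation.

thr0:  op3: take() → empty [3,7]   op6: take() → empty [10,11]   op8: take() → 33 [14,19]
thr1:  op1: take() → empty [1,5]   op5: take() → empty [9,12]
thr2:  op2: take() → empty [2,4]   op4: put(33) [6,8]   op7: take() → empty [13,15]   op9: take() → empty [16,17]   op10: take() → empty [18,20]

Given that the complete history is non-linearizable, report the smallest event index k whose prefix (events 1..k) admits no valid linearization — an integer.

events 1..11 are linearizable; a witness order is op1, op2, op3, op4, op5, op6:
after step 1 (op1 take() → empty): queue <>
after step 2 (op2 take() → empty): queue <>
after step 3 (op3 take() → empty): queue <>
after step 4 (op4 put(33)): queue <33>
after step 5 (op5 take() (pending, included)): queue <>
after step 6 (op6 take() → empty): queue <>
with event 12 included (op5 responding at time 12), all real-time-consistent orders fail
e.g. op1, op2, op3, op4, op5, op6: illegal at step 5, since op5 take() → empty cannot apply there
e.g. op1, op2, op3, op4, op6, op5: illegal at step 5, since op6 take() → empty cannot apply there

12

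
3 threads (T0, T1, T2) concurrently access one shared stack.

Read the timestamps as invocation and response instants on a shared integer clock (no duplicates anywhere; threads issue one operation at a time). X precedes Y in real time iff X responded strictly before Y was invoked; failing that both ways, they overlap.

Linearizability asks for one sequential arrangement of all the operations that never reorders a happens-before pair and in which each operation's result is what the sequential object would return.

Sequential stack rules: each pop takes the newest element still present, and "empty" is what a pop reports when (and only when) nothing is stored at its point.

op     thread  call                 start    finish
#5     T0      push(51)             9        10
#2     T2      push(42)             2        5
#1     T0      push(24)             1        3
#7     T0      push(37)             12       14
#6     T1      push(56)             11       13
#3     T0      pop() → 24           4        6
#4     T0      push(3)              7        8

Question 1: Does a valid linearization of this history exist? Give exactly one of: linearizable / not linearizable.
witness order: #1, #3, #2, #4, #5, #6, #7
step 1: #1 push(24) — stack <24>
step 2: #3 pop() → 24 — stack <>
step 3: #2 push(42) — stack <42>
step 4: #4 push(3) — stack <42,3>
step 5: #5 push(51) — stack <42,3,51>
step 6: #6 push(56) — stack <42,3,51,56>
step 7: #7 push(37) — stack <42,3,51,56,37>

linearizable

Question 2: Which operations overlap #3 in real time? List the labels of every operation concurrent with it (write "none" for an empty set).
Answer: #2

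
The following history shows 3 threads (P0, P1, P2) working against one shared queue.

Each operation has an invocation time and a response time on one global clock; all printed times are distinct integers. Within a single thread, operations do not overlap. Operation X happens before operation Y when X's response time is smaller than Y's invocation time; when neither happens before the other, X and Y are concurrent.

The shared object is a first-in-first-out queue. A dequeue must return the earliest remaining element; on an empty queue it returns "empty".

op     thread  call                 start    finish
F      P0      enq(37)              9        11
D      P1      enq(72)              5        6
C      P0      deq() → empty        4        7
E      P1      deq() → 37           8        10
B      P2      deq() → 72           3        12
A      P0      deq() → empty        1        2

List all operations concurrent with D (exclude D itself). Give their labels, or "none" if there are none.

concurrent with D ([5,6]): every op whose interval crosses 5..6
A [1,2]: before
B [3,12]: concurrent
C [4,7]: concurrent
E [8,10]: after
F [9,11]: after

B, C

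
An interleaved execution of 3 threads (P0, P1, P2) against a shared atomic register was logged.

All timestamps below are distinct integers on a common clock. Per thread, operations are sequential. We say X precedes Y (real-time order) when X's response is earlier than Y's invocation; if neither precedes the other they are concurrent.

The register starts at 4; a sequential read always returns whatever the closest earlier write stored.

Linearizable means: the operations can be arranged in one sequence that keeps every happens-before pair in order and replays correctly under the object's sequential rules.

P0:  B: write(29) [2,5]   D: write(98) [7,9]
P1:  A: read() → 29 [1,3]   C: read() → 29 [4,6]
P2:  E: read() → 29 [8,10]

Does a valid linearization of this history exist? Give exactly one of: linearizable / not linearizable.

witness order: B, A, C, E, D
step 1: B write(29) — value 29
step 2: A read() → 29 — value 29
step 3: C read() → 29 — value 29
step 4: E read() → 29 — value 29
step 5: D write(98) — value 98

linearizable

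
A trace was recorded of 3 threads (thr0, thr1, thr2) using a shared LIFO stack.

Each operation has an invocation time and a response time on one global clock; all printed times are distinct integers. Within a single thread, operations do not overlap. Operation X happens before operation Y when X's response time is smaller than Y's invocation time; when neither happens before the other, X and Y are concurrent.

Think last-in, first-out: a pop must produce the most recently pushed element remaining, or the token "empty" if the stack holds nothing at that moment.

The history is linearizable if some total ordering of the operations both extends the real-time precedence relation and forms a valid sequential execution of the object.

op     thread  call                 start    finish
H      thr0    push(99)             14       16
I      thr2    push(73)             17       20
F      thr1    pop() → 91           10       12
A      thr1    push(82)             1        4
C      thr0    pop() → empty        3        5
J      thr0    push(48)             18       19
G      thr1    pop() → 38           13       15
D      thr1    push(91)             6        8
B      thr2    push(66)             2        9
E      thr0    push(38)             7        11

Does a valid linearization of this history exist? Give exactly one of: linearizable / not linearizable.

linearizable

witness order: C, A, B, D, F, E, G, H, I, J
step 1: C pop() → empty — stack <>
step 2: A push(82) — stack <82>
step 3: B push(66) — stack <82,66>
step 4: D push(91) — stack <82,66,91>
step 5: F pop() → 91 — stack <82,66>
step 6: E push(38) — stack <82,66,38>
step 7: G pop() → 38 — stack <82,66>
step 8: H push(99) — stack <82,66,99>
step 9: I push(73) — stack <82,66,99,73>
step 10: J push(48) — stack <82,66,99,73,48>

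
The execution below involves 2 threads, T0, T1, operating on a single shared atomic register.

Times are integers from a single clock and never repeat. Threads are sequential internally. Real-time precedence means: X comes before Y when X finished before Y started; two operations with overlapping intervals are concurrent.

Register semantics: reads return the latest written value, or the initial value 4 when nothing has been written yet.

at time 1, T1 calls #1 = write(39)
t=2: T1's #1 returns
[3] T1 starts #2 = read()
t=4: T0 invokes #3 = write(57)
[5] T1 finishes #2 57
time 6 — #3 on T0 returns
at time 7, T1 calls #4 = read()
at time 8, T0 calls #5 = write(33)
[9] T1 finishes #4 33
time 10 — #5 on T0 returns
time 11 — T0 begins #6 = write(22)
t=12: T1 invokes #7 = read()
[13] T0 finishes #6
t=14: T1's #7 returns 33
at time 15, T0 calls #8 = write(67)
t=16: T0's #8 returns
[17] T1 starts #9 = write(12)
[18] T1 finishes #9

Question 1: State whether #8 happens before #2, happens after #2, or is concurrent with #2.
after

#8 spans [15,16], #2 spans [3,5]
resp(#2)=5 < inv(#8)=15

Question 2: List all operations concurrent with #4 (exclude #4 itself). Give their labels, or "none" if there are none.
#5

overlap test against #4 [7,9]: concurrent iff the interval meets 7..9
#1 [1,2]: before
#2 [3,5]: before
#3 [4,6]: before
#5 [8,10]: concurrent
#6 [11,13]: after
#7 [12,14]: after
#8 [15,16]: after
#9 [17,18]: after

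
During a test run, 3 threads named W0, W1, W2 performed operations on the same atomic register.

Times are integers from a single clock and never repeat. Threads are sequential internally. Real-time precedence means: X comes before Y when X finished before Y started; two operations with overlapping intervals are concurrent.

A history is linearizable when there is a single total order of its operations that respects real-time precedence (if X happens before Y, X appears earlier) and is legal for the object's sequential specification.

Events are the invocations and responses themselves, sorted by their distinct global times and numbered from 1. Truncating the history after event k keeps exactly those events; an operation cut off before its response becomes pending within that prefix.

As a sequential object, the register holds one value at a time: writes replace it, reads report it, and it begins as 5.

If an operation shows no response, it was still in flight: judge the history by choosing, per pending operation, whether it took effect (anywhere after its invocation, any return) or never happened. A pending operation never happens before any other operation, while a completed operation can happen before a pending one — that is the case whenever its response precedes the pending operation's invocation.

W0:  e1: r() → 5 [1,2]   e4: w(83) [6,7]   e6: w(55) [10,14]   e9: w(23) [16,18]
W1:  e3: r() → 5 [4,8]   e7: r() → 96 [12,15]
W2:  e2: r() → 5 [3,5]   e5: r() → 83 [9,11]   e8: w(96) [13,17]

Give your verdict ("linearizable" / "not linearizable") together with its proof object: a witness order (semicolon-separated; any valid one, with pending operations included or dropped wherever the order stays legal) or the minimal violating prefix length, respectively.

linearizable — witness: e1; e2; e3; e4; e5; e6; e8; e7; e9

step 1: e1 r() → 5 — value 5
step 2: e2 r() → 5 — value 5
step 3: e3 r() → 5 — value 5
step 4: e4 w(83) — value 83
step 5: e5 r() → 83 — value 83
step 6: e6 w(55) — value 55
step 7: e8 w(96) — value 96
step 8: e7 r() → 96 — value 96
step 9: e9 w(23) — value 23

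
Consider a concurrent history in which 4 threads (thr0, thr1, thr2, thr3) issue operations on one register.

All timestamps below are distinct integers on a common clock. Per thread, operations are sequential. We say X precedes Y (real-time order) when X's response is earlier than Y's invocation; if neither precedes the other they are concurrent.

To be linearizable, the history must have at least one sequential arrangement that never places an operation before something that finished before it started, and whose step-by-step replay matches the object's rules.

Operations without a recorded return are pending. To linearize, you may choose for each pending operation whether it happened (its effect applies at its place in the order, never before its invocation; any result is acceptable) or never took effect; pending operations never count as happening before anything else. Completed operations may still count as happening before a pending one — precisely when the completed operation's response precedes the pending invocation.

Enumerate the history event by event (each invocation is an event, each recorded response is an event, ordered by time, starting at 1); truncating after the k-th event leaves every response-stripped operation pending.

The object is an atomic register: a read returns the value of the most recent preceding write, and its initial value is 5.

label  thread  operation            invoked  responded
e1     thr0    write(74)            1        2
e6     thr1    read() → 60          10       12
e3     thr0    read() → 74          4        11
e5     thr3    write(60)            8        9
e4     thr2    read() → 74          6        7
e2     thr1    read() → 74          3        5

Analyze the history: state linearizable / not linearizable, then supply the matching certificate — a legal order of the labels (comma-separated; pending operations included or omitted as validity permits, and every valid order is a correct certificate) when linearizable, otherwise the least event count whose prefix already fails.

linearizable — witness: e1, e2, e3, e4, e5, e6

step 1: e1 write(74) — value 74
step 2: e2 read() → 74 — value 74
step 3: e3 read() → 74 — value 74
step 4: e4 read() → 74 — value 74
step 5: e5 write(60) — value 60
step 6: e6 read() → 60 — value 60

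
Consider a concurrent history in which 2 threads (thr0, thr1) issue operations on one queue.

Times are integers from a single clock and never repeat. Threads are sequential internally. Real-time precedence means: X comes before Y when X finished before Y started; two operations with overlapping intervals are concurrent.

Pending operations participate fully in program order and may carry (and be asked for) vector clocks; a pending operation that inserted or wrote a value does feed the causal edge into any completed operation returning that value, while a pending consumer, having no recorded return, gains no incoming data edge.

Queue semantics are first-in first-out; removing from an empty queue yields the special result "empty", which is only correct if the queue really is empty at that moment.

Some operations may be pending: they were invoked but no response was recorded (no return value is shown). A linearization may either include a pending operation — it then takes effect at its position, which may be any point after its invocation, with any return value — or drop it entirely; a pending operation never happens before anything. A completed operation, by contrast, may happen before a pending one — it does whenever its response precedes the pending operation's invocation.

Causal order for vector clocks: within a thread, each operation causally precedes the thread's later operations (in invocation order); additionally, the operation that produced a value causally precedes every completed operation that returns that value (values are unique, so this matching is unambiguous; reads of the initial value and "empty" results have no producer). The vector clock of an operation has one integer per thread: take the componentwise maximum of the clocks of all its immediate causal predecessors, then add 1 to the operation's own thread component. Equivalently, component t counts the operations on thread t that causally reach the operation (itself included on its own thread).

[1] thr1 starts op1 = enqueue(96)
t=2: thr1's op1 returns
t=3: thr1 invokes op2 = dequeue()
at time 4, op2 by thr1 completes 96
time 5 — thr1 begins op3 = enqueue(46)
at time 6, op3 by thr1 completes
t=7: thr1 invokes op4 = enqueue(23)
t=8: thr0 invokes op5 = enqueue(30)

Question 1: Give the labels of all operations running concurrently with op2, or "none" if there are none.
Answer: none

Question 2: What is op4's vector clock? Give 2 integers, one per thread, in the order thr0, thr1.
Answer: (0, 4)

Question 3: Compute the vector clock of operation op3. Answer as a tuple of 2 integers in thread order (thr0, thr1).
Answer: (0, 3)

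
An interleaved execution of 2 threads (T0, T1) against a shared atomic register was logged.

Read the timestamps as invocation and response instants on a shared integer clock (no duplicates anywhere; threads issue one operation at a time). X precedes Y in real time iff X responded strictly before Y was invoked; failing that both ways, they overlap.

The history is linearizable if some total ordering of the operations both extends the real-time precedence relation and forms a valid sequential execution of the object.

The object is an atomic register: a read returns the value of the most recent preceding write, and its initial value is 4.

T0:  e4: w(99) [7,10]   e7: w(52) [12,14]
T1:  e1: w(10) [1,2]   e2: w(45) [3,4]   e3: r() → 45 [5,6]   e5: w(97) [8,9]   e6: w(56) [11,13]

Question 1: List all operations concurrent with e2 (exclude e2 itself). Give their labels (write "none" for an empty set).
concurrent with e2 ([3,4]): every op whose interval crosses 3..4
e1 [1,2]: before
e3 [5,6]: after
e4 [7,10]: after
e5 [8,9]: after
e6 [11,13]: after
e7 [12,14]: after

none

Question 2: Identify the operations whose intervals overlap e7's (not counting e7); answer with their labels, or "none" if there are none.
overlap test against e7 [12,14]: concurrent iff the interval meets 12..14
e1 [1,2]: before
e2 [3,4]: before
e3 [5,6]: before
e4 [7,10]: before
e5 [8,9]: before
e6 [11,13]: concurrent

e6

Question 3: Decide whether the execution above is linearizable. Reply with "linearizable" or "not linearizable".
witness order: e1, e2, e3, e4, e5, e6, e7
step 1: e1 w(10) — value 10
step 2: e2 w(45) — value 45
step 3: e3 r() → 45 — value 45
step 4: e4 w(99) — value 99
step 5: e5 w(97) — value 97
step 6: e6 w(56) — value 56
step 7: e7 w(52) — value 52

linearizable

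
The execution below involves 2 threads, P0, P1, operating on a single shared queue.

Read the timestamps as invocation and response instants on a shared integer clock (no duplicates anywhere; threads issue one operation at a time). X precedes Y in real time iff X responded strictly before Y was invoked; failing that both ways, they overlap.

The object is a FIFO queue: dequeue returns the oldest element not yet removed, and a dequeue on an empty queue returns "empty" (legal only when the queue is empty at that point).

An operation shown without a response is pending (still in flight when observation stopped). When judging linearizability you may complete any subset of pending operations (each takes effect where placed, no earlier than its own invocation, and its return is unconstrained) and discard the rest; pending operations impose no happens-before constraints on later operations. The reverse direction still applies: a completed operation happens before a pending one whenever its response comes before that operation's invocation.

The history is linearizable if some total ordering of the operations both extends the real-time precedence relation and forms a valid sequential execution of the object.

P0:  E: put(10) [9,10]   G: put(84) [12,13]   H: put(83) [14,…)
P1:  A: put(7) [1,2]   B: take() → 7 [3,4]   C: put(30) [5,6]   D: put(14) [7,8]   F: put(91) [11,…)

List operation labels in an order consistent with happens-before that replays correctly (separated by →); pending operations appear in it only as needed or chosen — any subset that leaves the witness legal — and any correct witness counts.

A → B → C → D → E → F → G

after step 1 (A put(7)): queue <7>
after step 2 (B take() → 7): queue <>
after step 3 (C put(30)): queue <30>
after step 4 (D put(14)): queue <30,14>
after step 5 (E put(10)): queue <30,14,10>
after step 6 (F put(91) (pending, included)): queue <30,14,10,91>
after step 7 (G put(84)): queue <30,14,10,91,84>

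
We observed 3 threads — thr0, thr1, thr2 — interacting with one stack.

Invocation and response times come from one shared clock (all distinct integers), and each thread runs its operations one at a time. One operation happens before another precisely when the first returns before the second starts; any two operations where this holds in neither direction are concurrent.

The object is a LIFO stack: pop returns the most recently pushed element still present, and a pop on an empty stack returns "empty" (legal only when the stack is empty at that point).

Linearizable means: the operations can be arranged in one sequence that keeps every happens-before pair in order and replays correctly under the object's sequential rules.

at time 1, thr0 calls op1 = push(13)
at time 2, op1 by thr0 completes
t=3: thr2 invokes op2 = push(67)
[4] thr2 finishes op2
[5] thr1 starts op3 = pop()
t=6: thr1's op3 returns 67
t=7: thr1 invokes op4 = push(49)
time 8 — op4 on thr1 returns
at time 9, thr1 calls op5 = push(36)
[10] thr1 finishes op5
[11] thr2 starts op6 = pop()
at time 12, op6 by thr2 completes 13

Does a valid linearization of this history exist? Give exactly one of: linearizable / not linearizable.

the violation lands at event 12, op6's response at time 12: events 1..11 linearize, events 1..12 do not
exactly one order of the 6 completed ops respects real time; the stack replay fails
sample order op1, op2, op3, op4, op5, op6 stalls at step 6 — op6 pop() → 13 has no legal effect

not linearizable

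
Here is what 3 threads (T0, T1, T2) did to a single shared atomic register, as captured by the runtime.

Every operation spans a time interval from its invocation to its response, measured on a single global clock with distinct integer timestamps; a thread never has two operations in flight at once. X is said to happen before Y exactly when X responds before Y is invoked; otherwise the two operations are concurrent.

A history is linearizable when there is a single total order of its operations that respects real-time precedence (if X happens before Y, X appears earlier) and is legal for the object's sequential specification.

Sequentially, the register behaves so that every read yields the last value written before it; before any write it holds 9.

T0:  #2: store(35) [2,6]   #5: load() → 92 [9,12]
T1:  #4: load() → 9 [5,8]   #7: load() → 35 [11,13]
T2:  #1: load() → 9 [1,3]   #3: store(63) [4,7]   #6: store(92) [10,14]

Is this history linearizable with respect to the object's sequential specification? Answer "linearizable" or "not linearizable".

linearizable

a witness: #1, #4, #3, #2, #7, #6, #5
1. #1 load() → 9, leaving value 9
2. #4 load() → 9, leaving value 9
3. #3 store(63), leaving value 63
4. #2 store(35), leaving value 35
5. #7 load() → 35, leaving value 35
6. #6 store(92), leaving value 92
7. #5 load() → 92, leaving value 92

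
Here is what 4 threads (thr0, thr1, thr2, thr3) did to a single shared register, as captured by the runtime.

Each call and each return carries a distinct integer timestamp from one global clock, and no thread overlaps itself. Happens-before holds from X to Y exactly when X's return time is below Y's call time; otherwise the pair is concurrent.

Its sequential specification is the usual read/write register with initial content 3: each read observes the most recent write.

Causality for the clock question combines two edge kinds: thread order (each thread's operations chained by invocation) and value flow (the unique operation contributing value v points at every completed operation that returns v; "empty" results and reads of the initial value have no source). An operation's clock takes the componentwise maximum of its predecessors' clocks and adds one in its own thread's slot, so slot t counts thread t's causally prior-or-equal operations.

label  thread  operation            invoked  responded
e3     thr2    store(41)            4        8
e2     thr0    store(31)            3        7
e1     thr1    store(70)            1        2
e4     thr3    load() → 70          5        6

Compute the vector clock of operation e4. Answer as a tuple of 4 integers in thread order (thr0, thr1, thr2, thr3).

(0, 1, 0, 1)

VC(e3, invoked at 4): no causal predecessors; +1 on thr2 → (0, 0, 1, 0)
VC(e1, invoked at 1): no causal predecessors; +1 on thr1 → (0, 1, 0, 0)
VC(e2, invoked at 3): no causal predecessors; +1 on thr0 → (1, 0, 0, 0)
from VC(e1)=(0, 1, 0, 0), e4 (invoked 5) maxes components and bumps thr3 → (0, 1, 0, 1)
target: VC(e4) = (0, 1, 0, 1)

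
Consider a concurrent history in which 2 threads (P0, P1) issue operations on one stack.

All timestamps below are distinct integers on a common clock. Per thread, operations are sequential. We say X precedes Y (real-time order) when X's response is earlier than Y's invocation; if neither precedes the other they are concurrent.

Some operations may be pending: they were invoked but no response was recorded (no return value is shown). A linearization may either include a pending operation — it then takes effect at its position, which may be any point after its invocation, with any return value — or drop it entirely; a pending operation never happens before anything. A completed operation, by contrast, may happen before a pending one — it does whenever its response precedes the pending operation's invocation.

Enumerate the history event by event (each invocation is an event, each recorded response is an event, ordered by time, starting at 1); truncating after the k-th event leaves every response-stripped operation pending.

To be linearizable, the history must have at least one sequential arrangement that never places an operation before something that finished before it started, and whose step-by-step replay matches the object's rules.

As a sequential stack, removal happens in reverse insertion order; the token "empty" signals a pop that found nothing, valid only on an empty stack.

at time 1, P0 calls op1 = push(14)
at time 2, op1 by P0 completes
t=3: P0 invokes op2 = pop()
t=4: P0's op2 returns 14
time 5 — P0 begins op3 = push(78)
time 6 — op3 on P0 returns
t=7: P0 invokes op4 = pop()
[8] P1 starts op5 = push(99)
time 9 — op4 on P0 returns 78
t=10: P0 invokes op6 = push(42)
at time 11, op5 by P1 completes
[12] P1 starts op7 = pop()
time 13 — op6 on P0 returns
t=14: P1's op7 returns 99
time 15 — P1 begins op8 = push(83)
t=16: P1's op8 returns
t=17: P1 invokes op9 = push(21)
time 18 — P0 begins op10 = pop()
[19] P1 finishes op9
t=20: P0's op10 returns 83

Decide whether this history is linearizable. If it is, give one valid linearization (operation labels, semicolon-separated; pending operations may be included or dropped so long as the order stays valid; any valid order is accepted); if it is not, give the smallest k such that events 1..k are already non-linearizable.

linearizable — witness: op1; op2; op3; op4; op5; op7; op6; op8; op10; op9

1. op1 push(14), leaving stack <14>
2. op2 pop() → 14, leaving stack <>
3. op3 push(78), leaving stack <78>
4. op4 pop() → 78, leaving stack <>
5. op5 push(99), leaving stack <99>
6. op7 pop() → 99, leaving stack <>
7. op6 push(42), leaving stack <42>
8. op8 push(83), leaving stack <42,83>
9. op10 pop() → 83, leaving stack <42>
10. op9 push(21), leaving stack <42,21>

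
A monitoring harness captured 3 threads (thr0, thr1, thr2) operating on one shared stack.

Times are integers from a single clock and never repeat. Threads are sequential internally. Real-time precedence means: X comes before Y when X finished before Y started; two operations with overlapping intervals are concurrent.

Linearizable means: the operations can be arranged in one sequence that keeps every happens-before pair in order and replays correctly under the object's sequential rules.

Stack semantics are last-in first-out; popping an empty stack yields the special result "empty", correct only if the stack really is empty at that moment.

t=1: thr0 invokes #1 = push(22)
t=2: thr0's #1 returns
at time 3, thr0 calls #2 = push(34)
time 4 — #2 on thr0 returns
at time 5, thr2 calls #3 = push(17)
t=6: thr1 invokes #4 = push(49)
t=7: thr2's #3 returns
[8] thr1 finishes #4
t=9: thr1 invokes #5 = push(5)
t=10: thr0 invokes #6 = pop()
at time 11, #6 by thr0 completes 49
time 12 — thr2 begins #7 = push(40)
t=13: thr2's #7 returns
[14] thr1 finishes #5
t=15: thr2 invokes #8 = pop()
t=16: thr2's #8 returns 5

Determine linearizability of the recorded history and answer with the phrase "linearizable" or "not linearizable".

witness order: #1, #2, #3, #4, #6, #7, #5, #8
after step 1 (#1 push(22)): stack <22>
after step 2 (#2 push(34)): stack <22,34>
after step 3 (#3 push(17)): stack <22,34,17>
after step 4 (#4 push(49)): stack <22,34,17,49>
after step 5 (#6 pop() → 49): stack <22,34,17>
after step 6 (#7 push(40)): stack <22,34,17,40>
after step 7 (#5 push(5)): stack <22,34,17,40,5>
after step 8 (#8 pop() → 5): stack <22,34,17,40>

linearizable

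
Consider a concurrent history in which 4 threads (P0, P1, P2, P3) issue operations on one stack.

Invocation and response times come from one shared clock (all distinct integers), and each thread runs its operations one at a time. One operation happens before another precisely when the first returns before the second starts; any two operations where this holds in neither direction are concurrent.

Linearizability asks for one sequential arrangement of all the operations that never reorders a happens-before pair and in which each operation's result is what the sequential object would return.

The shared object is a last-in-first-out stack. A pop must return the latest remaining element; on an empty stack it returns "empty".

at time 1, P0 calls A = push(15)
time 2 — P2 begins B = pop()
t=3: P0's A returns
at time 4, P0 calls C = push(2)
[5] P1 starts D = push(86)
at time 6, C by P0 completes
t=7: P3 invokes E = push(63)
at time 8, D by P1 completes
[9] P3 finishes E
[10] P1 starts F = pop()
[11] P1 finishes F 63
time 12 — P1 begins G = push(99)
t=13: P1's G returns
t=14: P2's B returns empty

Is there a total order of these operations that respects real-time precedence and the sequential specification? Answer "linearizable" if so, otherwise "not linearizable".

one valid linearization: B, A, C, D, E, F, G
after step 1 (B pop() → empty): stack <>
after step 2 (A push(15)): stack <15>
after step 3 (C push(2)): stack <15,2>
after step 4 (D push(86)): stack <15,2,86>
after step 5 (E push(63)): stack <15,2,86,63>
after step 6 (F pop() → 63): stack <15,2,86>
after step 7 (G push(99)): stack <15,2,86,99>

linearizable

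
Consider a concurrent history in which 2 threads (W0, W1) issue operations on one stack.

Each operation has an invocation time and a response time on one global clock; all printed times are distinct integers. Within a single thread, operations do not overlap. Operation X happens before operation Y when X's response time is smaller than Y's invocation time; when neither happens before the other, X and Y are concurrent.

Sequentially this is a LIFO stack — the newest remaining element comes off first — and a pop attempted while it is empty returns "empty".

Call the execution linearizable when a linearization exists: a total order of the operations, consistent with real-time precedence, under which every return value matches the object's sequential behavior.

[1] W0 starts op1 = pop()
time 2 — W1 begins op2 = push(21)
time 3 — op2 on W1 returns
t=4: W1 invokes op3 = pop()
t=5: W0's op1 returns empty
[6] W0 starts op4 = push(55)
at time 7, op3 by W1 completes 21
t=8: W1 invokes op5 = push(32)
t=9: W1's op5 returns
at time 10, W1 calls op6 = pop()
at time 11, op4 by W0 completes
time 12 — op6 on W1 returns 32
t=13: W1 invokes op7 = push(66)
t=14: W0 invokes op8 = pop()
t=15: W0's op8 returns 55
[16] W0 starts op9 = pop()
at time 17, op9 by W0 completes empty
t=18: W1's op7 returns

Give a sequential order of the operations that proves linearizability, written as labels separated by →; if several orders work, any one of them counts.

op1 → op2 → op3 → op4 → op5 → op6 → op8 → op9 → op7

1. op1 pop() → empty, leaving stack <>
2. op2 push(21), leaving stack <21>
3. op3 pop() → 21, leaving stack <>
4. op4 push(55), leaving stack <55>
5. op5 push(32), leaving stack <55,32>
6. op6 pop() → 32, leaving stack <55>
7. op8 pop() → 55, leaving stack <>
8. op9 pop() → empty, leaving stack <>
9. op7 push(66), leaving stack <66>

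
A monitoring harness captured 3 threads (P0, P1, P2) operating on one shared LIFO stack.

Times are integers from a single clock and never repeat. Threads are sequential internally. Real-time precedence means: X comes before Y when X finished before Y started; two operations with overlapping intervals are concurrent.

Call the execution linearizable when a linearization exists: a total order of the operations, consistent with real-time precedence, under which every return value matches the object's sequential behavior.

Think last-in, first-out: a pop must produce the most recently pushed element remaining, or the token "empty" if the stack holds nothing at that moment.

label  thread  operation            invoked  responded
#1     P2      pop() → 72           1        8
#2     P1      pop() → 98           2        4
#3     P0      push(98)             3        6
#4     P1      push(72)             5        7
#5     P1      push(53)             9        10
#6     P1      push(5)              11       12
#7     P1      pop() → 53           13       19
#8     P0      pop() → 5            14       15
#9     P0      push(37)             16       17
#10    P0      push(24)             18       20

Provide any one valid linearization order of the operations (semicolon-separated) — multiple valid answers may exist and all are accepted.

#3; #2; #4; #1; #5; #6; #8; #7; #9; #10

after step 1 (#3 push(98)): stack <98>
after step 2 (#2 pop() → 98): stack <>
after step 3 (#4 push(72)): stack <72>
after step 4 (#1 pop() → 72): stack <>
after step 5 (#5 push(53)): stack <53>
after step 6 (#6 push(5)): stack <53,5>
after step 7 (#8 pop() → 5): stack <53>
after step 8 (#7 pop() → 53): stack <>
after step 9 (#9 push(37)): stack <37>
after step 10 (#10 push(24)): stack <37,24>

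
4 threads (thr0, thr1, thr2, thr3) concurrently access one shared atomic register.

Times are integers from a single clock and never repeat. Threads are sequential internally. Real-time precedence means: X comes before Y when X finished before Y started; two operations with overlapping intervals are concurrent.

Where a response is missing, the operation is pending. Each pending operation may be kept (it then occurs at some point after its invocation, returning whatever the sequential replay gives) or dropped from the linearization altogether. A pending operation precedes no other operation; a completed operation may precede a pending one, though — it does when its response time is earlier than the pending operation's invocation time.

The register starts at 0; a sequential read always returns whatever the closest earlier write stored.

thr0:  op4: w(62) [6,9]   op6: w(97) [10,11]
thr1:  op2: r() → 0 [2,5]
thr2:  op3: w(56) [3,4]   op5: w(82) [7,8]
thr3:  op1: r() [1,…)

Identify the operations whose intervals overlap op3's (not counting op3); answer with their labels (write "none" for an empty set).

op1, op2

overlap test against op3 [3,4]: concurrent iff the interval meets 3..4
op1 [1,…): concurrent
op2 [2,5]: concurrent
op4 [6,9]: after
op5 [7,8]: after
op6 [10,11]: after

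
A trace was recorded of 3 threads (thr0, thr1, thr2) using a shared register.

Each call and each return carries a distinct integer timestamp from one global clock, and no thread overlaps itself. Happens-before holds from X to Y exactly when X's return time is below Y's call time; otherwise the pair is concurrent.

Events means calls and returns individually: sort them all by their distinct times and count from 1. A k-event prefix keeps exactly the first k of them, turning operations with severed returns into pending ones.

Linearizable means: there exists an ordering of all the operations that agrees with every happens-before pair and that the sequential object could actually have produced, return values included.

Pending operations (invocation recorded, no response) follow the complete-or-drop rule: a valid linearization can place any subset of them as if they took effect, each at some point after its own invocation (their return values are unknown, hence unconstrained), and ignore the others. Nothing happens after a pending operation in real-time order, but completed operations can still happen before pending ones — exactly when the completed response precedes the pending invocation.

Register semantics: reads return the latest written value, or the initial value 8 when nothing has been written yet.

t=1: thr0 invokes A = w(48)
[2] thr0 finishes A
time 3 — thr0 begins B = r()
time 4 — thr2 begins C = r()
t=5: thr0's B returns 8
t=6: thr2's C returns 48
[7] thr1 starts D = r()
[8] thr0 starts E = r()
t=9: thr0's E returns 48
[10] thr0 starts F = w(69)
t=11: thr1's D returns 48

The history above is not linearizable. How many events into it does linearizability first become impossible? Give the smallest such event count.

5

events 1..4 are still linearizable — one witness is A:
after step 1 (A w(48)): value 48
include event 5 — B responding at 5 — and every candidate order breaks
completion choices over the 1 pending operation (C) were checked; none helps
for example A, B (pending dropped) fails at step 2: B r() → 8 is not legal there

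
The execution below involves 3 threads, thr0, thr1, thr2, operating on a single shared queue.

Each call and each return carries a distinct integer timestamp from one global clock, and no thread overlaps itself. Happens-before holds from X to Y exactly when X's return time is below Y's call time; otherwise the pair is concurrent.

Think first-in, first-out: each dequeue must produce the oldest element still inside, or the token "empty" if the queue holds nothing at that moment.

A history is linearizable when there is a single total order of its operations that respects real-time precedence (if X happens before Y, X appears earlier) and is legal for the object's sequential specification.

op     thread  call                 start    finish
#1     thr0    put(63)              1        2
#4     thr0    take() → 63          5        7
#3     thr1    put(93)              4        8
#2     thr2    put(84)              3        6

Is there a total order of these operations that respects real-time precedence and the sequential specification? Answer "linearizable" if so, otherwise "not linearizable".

linearizable

a witness: #1, #2, #3, #4
step 1: #1 put(63) — queue <63>
step 2: #2 put(84) — queue <63,84>
step 3: #3 put(93) — queue <63,84,93>
step 4: #4 take() → 63 — queue <84,93>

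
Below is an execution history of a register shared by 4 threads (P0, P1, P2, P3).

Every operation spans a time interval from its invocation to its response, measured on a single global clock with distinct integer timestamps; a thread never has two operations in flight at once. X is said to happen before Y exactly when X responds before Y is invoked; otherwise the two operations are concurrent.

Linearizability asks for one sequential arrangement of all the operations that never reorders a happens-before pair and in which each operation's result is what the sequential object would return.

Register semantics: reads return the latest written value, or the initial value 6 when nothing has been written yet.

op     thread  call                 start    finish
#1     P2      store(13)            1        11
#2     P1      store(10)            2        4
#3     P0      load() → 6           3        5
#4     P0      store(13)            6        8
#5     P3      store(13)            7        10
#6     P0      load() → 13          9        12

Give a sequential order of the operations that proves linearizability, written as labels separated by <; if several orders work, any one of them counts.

#3 < #1 < #2 < #4 < #5 < #6

1. #3 load() → 6, leaving value 6
2. #1 store(13), leaving value 13
3. #2 store(10), leaving value 10
4. #4 store(13), leaving value 13
5. #5 store(13), leaving value 13
6. #6 load() → 13, leaving value 13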